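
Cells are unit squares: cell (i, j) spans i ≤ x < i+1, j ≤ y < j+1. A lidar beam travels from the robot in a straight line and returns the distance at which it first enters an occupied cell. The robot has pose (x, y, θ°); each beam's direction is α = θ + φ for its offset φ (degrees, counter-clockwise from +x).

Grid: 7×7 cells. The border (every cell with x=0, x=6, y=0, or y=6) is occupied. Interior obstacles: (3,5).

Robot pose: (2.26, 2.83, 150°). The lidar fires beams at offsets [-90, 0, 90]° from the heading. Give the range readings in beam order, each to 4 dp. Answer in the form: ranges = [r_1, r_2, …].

ranges = [2.5057, 1.4549, 2.1131]

beam 1: φ=-90°, α=60°
  cosα=0.5000 sinα=0.8660 | (2,2) | tMaxX 1.4800 tMaxY 0.1963 | tΔX 2.0000 tΔY 1.1547
    t=0.1963 [y] (2,3)
    t=1.3510 [y] (2,4)
    t=1.4800 [x] (3,4)
    t=2.5057 [y] (3,5) — stop
  → r_1 = 2.5057
beam 2: φ=0°, α=150°
  cosα=-0.8660 sinα=0.5000 | (2,2) | tMaxX 0.3002 tMaxY 0.3400 | tΔX 1.1547 tΔY 2.0000
    t=0.3002 [x] (1,2)
    t=0.3400 [y] (1,3)
    t=1.4549 [x] (0,3) — stop
  → r_2 = 1.4549
beam 3: φ=90°, α=240°
  cosα=-0.5000 sinα=-0.8660 | (2,2) | tMaxX 0.5200 tMaxY 0.9584 | tΔX 2.0000 tΔY 1.1547
    t=0.5200 [x] (1,2)
    t=0.9584 [y] (1,1)
    t=2.1131 [y] (1,0) — stop
  → r_3 = 2.1131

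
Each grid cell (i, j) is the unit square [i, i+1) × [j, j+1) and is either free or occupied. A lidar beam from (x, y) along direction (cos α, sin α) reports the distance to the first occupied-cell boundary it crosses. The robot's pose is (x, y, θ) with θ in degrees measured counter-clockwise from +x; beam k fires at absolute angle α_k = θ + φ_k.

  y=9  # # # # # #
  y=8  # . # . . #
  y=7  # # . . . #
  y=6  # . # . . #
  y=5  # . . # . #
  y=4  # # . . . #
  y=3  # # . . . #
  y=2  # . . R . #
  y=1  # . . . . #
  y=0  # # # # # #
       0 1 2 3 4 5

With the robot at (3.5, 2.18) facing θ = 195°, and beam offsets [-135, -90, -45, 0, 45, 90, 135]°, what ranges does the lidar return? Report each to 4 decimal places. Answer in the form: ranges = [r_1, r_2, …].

beam 1: φ=-135°, α=60°
  dir = (cos 60°, sin 60°) = (0.5000, 0.8660); from cell (3,2)
  next x-line at t=1.0000, next y-line at t=0.9469; Δt_x=2.0000, Δt_y=1.1547
    y: enter (3,3) at t=0.9469
    x: enter (4,3) at t=1.0000
    y: enter (4,4) at t=2.1016
    x: enter (5,4) at t=3.0000 ← occupied
  → r_1 = 3.0000
beam 2: φ=-90°, α=105°
  dir = (cos 105°, sin 105°) = (-0.2588, 0.9659); from cell (3,2)
  next x-line at t=1.9319, next y-line at t=0.8489; Δt_x=3.8637, Δt_y=1.0353
    y: enter (3,3) at t=0.8489
    y: enter (3,4) at t=1.8842
    x: enter (2,4) at t=1.9319
    y: enter (2,5) at t=2.9195
    y: enter (2,6) at t=3.9548 ← occupied
  → r_2 = 3.9548
beam 3: φ=-45°, α=150°
  dir = (cos 150°, sin 150°) = (-0.8660, 0.5000); from cell (3,2)
  next x-line at t=0.5774, next y-line at t=1.6400; Δt_x=1.1547, Δt_y=2.0000
    x: enter (2,2) at t=0.5774
    y: enter (2,3) at t=1.6400
    x: enter (1,3) at t=1.7321 ← occupied
  → r_3 = 1.7321
beam 4: φ=0°, α=195°
  dir = (cos 195°, sin 195°) = (-0.9659, -0.2588); from cell (3,2)
  next x-line at t=0.5176, next y-line at t=0.6955; Δt_x=1.0353, Δt_y=3.8637
    x: enter (2,2) at t=0.5176
    y: enter (2,1) at t=0.6955
    x: enter (1,1) at t=1.5529
    x: enter (0,1) at t=2.5882 ← occupied
  → r_4 = 2.5882
beam 5: φ=45°, α=240°
  dir = (cos 240°, sin 240°) = (-0.5000, -0.8660); from cell (3,2)
  next x-line at t=1.0000, next y-line at t=0.2078; Δt_x=2.0000, Δt_y=1.1547
    y: enter (3,1) at t=0.2078
    x: enter (2,1) at t=1.0000
    y: enter (2,0) at t=1.3625 ← occupied
  → r_5 = 1.3625
beam 6: φ=90°, α=285°
  dir = (cos 285°, sin 285°) = (0.2588, -0.9659); from cell (3,2)
  next x-line at t=1.9319, next y-line at t=0.1863; Δt_x=3.8637, Δt_y=1.0353
    y: enter (3,1) at t=0.1863
    y: enter (3,0) at t=1.2216 ← occupied
  → r_6 = 1.2216
beam 7: φ=135°, α=330°
  dir = (cos 330°, sin 330°) = (0.8660, -0.5000); from cell (3,2)
  next x-line at t=0.5774, next y-line at t=0.3600; Δt_x=1.1547, Δt_y=2.0000
    y: enter (3,1) at t=0.3600
    x: enter (4,1) at t=0.5774
    x: enter (5,1) at t=1.7321 ← occupied
  → r_7 = 1.7321

ranges = [3.0000, 3.9548, 1.7321, 2.5882, 1.3625, 1.2216, 1.7321]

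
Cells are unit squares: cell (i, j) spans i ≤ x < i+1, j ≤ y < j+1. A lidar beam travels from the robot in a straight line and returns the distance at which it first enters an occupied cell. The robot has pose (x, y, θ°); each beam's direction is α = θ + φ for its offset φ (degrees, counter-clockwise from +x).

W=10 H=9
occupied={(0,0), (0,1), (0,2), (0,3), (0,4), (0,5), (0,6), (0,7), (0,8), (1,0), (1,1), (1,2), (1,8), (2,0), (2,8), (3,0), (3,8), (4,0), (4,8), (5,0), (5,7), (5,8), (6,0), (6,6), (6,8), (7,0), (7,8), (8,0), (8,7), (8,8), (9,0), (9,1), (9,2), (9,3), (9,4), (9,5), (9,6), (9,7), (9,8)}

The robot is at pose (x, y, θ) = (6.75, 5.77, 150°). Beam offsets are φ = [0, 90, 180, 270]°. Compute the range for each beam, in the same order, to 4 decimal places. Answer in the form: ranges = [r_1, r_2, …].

ranges = [0.4600, 5.5079, 2.5981, 0.2656]

beam 1: φ=0°, α=150°
  dir = (cos 150°, sin 150°) = (-0.8660, 0.5000); from cell (6,5)
  next x-line at t=0.8660, next y-line at t=0.4600; Δt_x=1.1547, Δt_y=2.0000
    y: enter (6,6) at t=0.4600 ← occupied
  → r_1 = 0.4600
beam 2: φ=90°, α=240°
  dir = (cos 240°, sin 240°) = (-0.5000, -0.8660); from cell (6,5)
  next x-line at t=1.5000, next y-line at t=0.8891; Δt_x=2.0000, Δt_y=1.1547
    y: enter (6,4) at t=0.8891
    x: enter (5,4) at t=1.5000
    y: enter (5,3) at t=2.0438
    y: enter (5,2) at t=3.1985
    x: enter (4,2) at t=3.5000
    y: enter (4,1) at t=4.3532
    x: enter (3,1) at t=5.5000
    y: enter (3,0) at t=5.5079 ← occupied
  → r_2 = 5.5079
beam 3: φ=180°, α=330°
  dir = (cos 330°, sin 330°) = (0.8660, -0.5000); from cell (6,5)
  next x-line at t=0.2887, next y-line at t=1.5400; Δt_x=1.1547, Δt_y=2.0000
    x: enter (7,5) at t=0.2887
    x: enter (8,5) at t=1.4434
    y: enter (8,4) at t=1.5400
    x: enter (9,4) at t=2.5981 ← occupied
  → r_3 = 2.5981
beam 4: φ=270°, α=60°
  dir = (cos 60°, sin 60°) = (0.5000, 0.8660); from cell (6,5)
  next x-line at t=0.5000, next y-line at t=0.2656; Δt_x=2.0000, Δt_y=1.1547
    y: enter (6,6) at t=0.2656 ← occupied
  → r_4 = 0.2656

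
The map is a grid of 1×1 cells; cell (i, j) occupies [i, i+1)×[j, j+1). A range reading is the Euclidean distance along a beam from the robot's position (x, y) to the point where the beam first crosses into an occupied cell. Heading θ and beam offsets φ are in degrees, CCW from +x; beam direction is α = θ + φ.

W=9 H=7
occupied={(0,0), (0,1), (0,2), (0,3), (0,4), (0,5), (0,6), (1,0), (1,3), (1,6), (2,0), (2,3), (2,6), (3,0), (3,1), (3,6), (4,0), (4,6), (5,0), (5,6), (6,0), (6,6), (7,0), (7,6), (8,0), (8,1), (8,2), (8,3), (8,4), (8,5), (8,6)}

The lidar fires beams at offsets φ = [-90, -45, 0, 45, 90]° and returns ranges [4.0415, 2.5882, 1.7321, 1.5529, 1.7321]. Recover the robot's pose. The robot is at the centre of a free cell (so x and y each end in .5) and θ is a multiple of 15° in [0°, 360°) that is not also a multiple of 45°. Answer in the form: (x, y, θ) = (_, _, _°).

(x, y, θ) = (5.5, 2.5, 210°)

Candidates: 32 free-cell centres × 16 headings = 512 poses. Raycast each; keep the one whose scan matches to 4 dp.
  (3.5, 5.5, 105°): beam 1 = 1.9319 ≠ 4.0415 ✗
  (2.5, 2.5, 345°): beam 1 = 1.5529 ≠ 4.0415 ✗
  (1.5, 4.5, 15°): beam 1 = 0.5176 ≠ 4.0415 ✗
  (7.5, 2.5, 255°): beam 1 = 4.6587 ≠ 4.0415 ✗
  …
  (5.5, 2.5, 210°): r_1=4.0415, r_2=2.5882, r_3=1.7321, r_4=1.5529, r_5=1.7321 — all match ✓
Only this pose fits every beam.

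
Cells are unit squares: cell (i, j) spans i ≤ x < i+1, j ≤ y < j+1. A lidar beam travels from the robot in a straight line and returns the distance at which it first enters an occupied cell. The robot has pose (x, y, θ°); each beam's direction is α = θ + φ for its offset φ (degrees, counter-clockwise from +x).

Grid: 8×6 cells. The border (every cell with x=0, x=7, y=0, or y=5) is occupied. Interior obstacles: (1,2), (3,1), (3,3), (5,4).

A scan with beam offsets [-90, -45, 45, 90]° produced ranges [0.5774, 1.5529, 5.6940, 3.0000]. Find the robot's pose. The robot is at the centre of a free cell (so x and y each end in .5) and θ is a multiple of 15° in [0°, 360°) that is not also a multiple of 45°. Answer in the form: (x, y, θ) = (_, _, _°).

Candidates: 20 free-cell centres × 16 headings = 320 poses. Raycast each; keep the one whose scan matches to 4 dp.
  (6.5, 1.5, 240°): beam 1 = 3.0000 ≠ 0.5774 ✗
  (5.5, 1.5, 30°): beam 3 = 3.6235 ≠ 5.6940 ✗
  (1.5, 3.5, 255°): beam 1 = 0.5176 ≠ 0.5774 ✗
  (2.5, 2.5, 60°): beam 1 = 1.0000 ≠ 0.5774 ✗
  …
  (6.5, 3.5, 120°): r_1=0.5774, r_2=1.5529, r_3=5.6940, r_4=3.0000 — all match ✓
No second candidate reproduces the full scan.

(x, y, θ) = (6.5, 3.5, 120°)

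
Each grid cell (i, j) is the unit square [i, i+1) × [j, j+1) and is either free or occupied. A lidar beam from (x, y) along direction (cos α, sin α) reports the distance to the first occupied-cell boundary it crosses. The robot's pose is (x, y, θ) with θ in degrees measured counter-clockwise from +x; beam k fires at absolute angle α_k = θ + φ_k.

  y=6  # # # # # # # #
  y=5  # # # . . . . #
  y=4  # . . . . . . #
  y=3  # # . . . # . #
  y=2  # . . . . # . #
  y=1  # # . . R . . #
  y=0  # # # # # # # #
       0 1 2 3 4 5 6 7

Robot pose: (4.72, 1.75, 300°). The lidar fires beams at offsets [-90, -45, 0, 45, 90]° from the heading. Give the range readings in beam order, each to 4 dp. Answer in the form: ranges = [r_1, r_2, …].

ranges = [1.5000, 0.7765, 0.8660, 2.3604, 0.5000]

beam 1: φ=-90°, α=210°
  direction (-0.8660, -0.5000); cell (4,1); t to first gridline: x 0.8314, y 1.5000 (then +1.1547 / +2.0000)
    (3,1) via x @ 0.8314
    (3,0) via y @ 1.5000  # hit
  → r_1 = 1.5000
beam 2: φ=-45°, α=255°
  direction (-0.2588, -0.9659); cell (4,1); t to first gridline: x 2.7819, y 0.7765 (then +3.8637 / +1.0353)
    (4,0) via y @ 0.7765  # hit
  → r_2 = 0.7765
beam 3: φ=0°, α=300°
  direction (0.5000, -0.8660); cell (4,1); t to first gridline: x 0.5600, y 0.8660 (then +2.0000 / +1.1547)
    (5,1) via x @ 0.5600
    (5,0) via y @ 0.8660  # hit
  → r_3 = 0.8660
beam 4: φ=45°, α=345°
  direction (0.9659, -0.2588); cell (4,1); t to first gridline: x 0.2899, y 2.8978 (then +1.0353 / +3.8637)
    (5,1) via x @ 0.2899
    (6,1) via x @ 1.3252
    (7,1) via x @ 2.3604  # hit
  → r_4 = 2.3604
beam 5: φ=90°, α=30°
  direction (0.8660, 0.5000); cell (4,1); t to first gridline: x 0.3233, y 0.5000 (then +1.1547 / +2.0000)
    (5,1) via x @ 0.3233
    (5,2) via y @ 0.5000  # hit
  → r_5 = 0.5000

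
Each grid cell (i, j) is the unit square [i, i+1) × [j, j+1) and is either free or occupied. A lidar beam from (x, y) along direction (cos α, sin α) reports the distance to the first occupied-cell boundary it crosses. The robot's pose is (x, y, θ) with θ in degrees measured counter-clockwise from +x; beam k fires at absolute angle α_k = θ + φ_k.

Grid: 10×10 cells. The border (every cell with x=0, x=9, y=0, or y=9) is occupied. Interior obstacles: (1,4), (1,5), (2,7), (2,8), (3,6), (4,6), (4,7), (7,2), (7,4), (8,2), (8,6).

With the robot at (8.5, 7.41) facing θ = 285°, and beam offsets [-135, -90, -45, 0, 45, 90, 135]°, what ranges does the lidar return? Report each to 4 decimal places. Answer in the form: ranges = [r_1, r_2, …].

ranges = [3.1800, 3.6235, 0.4734, 0.4245, 0.5774, 0.5176, 1.0000]

beam 1: φ=-135°, α=150°
  direction (-0.8660, 0.5000); cell (8,7); t to first gridline: x 0.5774, y 1.1800 (then +1.1547 / +2.0000)
    (7,7) via x @ 0.5774
    (7,8) via y @ 1.1800
    (6,8) via x @ 1.7321
    (5,8) via x @ 2.8868
    (5,9) via y @ 3.1800  # hit
  → r_1 = 3.1800
beam 2: φ=-90°, α=195°
  direction (-0.9659, -0.2588); cell (8,7); t to first gridline: x 0.5176, y 1.5841 (then +1.0353 / +3.8637)
    (7,7) via x @ 0.5176
    (6,7) via x @ 1.5529
    (6,6) via y @ 1.5841
    (5,6) via x @ 2.5882
    (4,6) via x @ 3.6235  # hit
  → r_2 = 3.6235
beam 3: φ=-45°, α=240°
  direction (-0.5000, -0.8660); cell (8,7); t to first gridline: x 1.0000, y 0.4734 (then +2.0000 / +1.1547)
    (8,6) via y @ 0.4734  # hit
  → r_3 = 0.4734
beam 4: φ=0°, α=285°
  direction (0.2588, -0.9659); cell (8,7); t to first gridline: x 1.9319, y 0.4245 (then +3.8637 / +1.0353)
    (8,6) via y @ 0.4245  # hit
  → r_4 = 0.4245
beam 5: φ=45°, α=330°
  direction (0.8660, -0.5000); cell (8,7); t to first gridline: x 0.5774, y 0.8200 (then +1.1547 / +2.0000)
    (9,7) via x @ 0.5774  # hit
  → r_5 = 0.5774
beam 6: φ=90°, α=15°
  direction (0.9659, 0.2588); cell (8,7); t to first gridline: x 0.5176, y 2.2796 (then +1.0353 / +3.8637)
    (9,7) via x @ 0.5176  # hit
  → r_6 = 0.5176
beam 7: φ=135°, α=60°
  direction (0.5000, 0.8660); cell (8,7); t to first gridline: x 1.0000, y 0.6813 (then +2.0000 / +1.1547)
    (8,8) via y @ 0.6813
    (9,8) via x @ 1.0000  # hit
  → r_7 = 1.0000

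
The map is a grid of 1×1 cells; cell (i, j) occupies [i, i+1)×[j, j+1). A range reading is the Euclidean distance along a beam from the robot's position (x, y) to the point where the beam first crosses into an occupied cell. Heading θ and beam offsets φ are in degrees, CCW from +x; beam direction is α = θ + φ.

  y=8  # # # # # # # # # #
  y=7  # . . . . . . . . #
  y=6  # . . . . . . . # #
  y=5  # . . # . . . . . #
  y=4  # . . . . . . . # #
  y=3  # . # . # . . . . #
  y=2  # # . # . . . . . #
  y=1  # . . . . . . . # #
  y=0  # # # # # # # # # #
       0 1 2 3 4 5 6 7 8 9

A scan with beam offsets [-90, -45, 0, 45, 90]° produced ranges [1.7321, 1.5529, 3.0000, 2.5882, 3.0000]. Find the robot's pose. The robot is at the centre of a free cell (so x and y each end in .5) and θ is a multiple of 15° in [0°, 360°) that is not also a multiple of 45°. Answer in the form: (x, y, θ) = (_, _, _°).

(x, y, θ) = (6.5, 6.5, 150°)

The pose lattice has 48·16 = 768 candidates. Test each by forward raycasting.
  (3.5, 6.5, 120°): beam 1 = 3.0000 ≠ 1.7321 ✗
  (6.5, 6.5, 105°): beam 1 = 1.5529 ≠ 1.7321 ✗
  (7.5, 1.5, 345°): beam 1 = 0.5176 ≠ 1.7321 ✗
  …
  (6.5, 6.5, 150°): r_1=1.7321, r_2=1.5529, r_3=3.0000, r_4=2.5882, r_5=3.0000 — all match ✓
Unique over the lattice → pose = (6.5, 6.5, 150°).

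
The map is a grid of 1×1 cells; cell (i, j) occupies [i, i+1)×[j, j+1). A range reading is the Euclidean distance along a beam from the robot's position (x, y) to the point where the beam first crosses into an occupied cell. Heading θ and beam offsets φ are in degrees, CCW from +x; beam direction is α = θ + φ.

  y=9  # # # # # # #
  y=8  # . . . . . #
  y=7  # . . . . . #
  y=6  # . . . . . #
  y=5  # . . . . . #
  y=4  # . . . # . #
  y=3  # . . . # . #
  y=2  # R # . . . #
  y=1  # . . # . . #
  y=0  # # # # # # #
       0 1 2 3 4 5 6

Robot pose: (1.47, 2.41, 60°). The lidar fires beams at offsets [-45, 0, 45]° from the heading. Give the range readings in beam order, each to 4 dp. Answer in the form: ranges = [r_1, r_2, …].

beam 1: φ=-45°, α=15°
  cosα=0.9659 sinα=0.2588 | (1,2) | tMaxX 0.5487 tMaxY 2.2796 | tΔX 1.0353 tΔY 3.8637
    t=0.5487 [x] (2,2) — stop
  → r_1 = 0.5487
beam 2: φ=0°, α=60°
  cosα=0.5000 sinα=0.8660 | (1,2) | tMaxX 1.0600 tMaxY 0.6813 | tΔX 2.0000 tΔY 1.1547
    t=0.6813 [y] (1,3)
    t=1.0600 [x] (2,3)
    t=1.8360 [y] (2,4)
    t=2.9907 [y] (2,5)
    t=3.0600 [x] (3,5)
    t=4.1454 [y] (3,6)
    t=5.0600 [x] (4,6)
    t=5.3001 [y] (4,7)
    t=6.4548 [y] (4,8)
    t=7.0600 [x] (5,8)
    t=7.6095 [y] (5,9) — stop
  → r_2 = 7.6095
beam 3: φ=45°, α=105°
  cosα=-0.2588 sinα=0.9659 | (1,2) | tMaxX 1.8159 tMaxY 0.6108 | tΔX 3.8637 tΔY 1.0353
    t=0.6108 [y] (1,3)
    t=1.6461 [y] (1,4)
    t=1.8159 [x] (0,4) — stop
  → r_3 = 1.8159

ranges = [0.5487, 7.6095, 1.8159]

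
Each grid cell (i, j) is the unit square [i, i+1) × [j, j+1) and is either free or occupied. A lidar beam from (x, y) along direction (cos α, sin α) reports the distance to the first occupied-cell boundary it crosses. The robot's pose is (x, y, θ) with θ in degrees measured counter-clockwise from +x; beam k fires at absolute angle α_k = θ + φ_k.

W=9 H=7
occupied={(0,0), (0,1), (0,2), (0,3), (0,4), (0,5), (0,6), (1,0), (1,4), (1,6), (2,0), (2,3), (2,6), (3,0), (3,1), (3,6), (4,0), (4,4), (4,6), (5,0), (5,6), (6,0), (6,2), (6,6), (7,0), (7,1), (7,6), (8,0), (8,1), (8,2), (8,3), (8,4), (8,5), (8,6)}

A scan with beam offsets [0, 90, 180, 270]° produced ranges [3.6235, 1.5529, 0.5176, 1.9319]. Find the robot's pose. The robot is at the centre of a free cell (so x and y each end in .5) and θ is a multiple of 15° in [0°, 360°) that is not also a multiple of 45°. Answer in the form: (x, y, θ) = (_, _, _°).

(x, y, θ) = (6.5, 5.5, 285°)

Candidates: 29 free-cell centres × 16 headings = 464 poses. Raycast each; keep the one whose scan matches to 4 dp.
  (7.5, 5.5, 105°): beam 1 = 0.5176 ≠ 3.6235 ✗
  (7.5, 2.5, 30°): beam 1 = 0.5774 ≠ 3.6235 ✗
  (4.5, 1.5, 150°): beam 1 = 0.5774 ≠ 3.6235 ✗
  …
  (6.5, 5.5, 285°): r_1=3.6235, r_2=1.5529, r_3=0.5176, r_4=1.9319 — all match ✓
Only this pose fits every beam.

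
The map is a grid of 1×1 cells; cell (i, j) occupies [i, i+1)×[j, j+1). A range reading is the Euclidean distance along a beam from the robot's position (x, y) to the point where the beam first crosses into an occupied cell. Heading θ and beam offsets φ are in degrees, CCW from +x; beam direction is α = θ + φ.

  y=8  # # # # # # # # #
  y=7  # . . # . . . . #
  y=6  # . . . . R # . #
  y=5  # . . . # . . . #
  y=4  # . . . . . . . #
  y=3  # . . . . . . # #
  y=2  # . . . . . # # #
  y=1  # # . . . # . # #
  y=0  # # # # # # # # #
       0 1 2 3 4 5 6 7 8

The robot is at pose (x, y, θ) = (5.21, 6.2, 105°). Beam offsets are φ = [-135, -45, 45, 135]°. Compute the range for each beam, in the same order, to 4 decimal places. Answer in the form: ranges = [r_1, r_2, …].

ranges = [3.2216, 2.0785, 1.6000, 0.4200]

beam 1: φ=-135°, α=330°
  direction (0.8660, -0.5000); cell (5,6); t to first gridline: x 0.9122, y 0.4000 (then +1.1547 / +2.0000)
    (5,5) via y @ 0.4000
    (6,5) via x @ 0.9122
    (7,5) via x @ 2.0669
    (7,4) via y @ 2.4000
    (8,4) via x @ 3.2216  # hit
  → r_1 = 3.2216
beam 2: φ=-45°, α=60°
  direction (0.5000, 0.8660); cell (5,6); t to first gridline: x 1.5800, y 0.9238 (then +2.0000 / +1.1547)
    (5,7) via y @ 0.9238
    (6,7) via x @ 1.5800
    (6,8) via y @ 2.0785  # hit
  → r_2 = 2.0785
beam 3: φ=45°, α=150°
  direction (-0.8660, 0.5000); cell (5,6); t to first gridline: x 0.2425, y 1.6000 (then +1.1547 / +2.0000)
    (4,6) via x @ 0.2425
    (3,6) via x @ 1.3972
    (3,7) via y @ 1.6000  # hit
  → r_3 = 1.6000
beam 4: φ=135°, α=240°
  direction (-0.5000, -0.8660); cell (5,6); t to first gridline: x 0.4200, y 0.2309 (then +2.0000 / +1.1547)
    (5,5) via y @ 0.2309
    (4,5) via x @ 0.4200  # hit
  → r_4 = 0.4200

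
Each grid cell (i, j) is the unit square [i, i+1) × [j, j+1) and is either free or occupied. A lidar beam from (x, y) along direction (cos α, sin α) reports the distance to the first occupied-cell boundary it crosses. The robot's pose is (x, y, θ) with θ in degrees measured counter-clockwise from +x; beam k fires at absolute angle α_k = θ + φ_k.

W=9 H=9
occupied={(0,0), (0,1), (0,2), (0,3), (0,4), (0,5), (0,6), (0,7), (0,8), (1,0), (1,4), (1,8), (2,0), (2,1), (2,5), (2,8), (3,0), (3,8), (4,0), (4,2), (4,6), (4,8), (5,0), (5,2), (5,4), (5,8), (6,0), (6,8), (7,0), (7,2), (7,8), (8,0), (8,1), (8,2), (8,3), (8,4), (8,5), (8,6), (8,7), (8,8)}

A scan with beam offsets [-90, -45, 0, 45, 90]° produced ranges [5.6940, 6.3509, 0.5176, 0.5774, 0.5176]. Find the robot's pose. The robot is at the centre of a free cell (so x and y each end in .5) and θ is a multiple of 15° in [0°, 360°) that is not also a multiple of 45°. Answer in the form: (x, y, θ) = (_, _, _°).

Candidates: 41 free-cell centres × 16 headings = 656 poses. Raycast each; keep the one whose scan matches to 4 dp.
  (5.5, 3.5, 105°): beam 1 = 2.5882 ≠ 5.6940 ✗
  (6.5, 5.5, 345°): beam 1 = 2.5882 ≠ 5.6940 ✗
  (6.5, 2.5, 60°): beam 1 = 0.5774 ≠ 5.6940 ✗
  (6.5, 2.5, 150°): beam 1 = 3.0000 ≠ 5.6940 ✗
  (3.5, 7.5, 165°): beam 1 = 0.5176 ≠ 5.6940 ✗
  …
  (2.5, 4.5, 75°): r_1=5.6940, r_2=6.3509, r_3=0.5176, r_4=0.5774, r_5=0.5176 — all match ✓
Only this pose fits every beam.

(x, y, θ) = (2.5, 4.5, 75°)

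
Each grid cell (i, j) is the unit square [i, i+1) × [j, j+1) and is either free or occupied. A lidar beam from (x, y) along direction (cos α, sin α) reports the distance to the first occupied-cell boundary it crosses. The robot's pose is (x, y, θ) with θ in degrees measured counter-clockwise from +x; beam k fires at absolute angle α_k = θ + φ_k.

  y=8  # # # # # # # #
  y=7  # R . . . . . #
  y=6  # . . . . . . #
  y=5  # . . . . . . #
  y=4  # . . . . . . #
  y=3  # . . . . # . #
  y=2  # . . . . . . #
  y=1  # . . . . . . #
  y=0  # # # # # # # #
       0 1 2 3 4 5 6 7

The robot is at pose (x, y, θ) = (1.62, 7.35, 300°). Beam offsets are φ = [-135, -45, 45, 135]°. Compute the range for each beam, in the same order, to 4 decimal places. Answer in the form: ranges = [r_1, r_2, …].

beam 1: φ=-135°, α=165°
  dir = (cos 165°, sin 165°) = (-0.9659, 0.2588); from cell (1,7)
  next x-line at t=0.6419, next y-line at t=2.5114; Δt_x=1.0353, Δt_y=3.8637
    x: enter (0,7) at t=0.6419 ← occupied
  → r_1 = 0.6419
beam 2: φ=-45°, α=255°
  dir = (cos 255°, sin 255°) = (-0.2588, -0.9659); from cell (1,7)
  next x-line at t=2.3955, next y-line at t=0.3623; Δt_x=3.8637, Δt_y=1.0353
    y: enter (1,6) at t=0.3623
    y: enter (1,5) at t=1.3976
    x: enter (0,5) at t=2.3955 ← occupied
  → r_2 = 2.3955
beam 3: φ=45°, α=345°
  dir = (cos 345°, sin 345°) = (0.9659, -0.2588); from cell (1,7)
  next x-line at t=0.3934, next y-line at t=1.3523; Δt_x=1.0353, Δt_y=3.8637
    x: enter (2,7) at t=0.3934
    y: enter (2,6) at t=1.3523
    x: enter (3,6) at t=1.4287
    x: enter (4,6) at t=2.4640
    x: enter (5,6) at t=3.4992
    x: enter (6,6) at t=4.5345
    y: enter (6,5) at t=5.2160
    x: enter (7,5) at t=5.5698 ← occupied
  → r_3 = 5.5698
beam 4: φ=135°, α=75°
  dir = (cos 75°, sin 75°) = (0.2588, 0.9659); from cell (1,7)
  next x-line at t=1.4682, next y-line at t=0.6729; Δt_x=3.8637, Δt_y=1.0353
    y: enter (1,8) at t=0.6729 ← occupied
  → r_4 = 0.6729

ranges = [0.6419, 2.3955, 5.5698, 0.6729]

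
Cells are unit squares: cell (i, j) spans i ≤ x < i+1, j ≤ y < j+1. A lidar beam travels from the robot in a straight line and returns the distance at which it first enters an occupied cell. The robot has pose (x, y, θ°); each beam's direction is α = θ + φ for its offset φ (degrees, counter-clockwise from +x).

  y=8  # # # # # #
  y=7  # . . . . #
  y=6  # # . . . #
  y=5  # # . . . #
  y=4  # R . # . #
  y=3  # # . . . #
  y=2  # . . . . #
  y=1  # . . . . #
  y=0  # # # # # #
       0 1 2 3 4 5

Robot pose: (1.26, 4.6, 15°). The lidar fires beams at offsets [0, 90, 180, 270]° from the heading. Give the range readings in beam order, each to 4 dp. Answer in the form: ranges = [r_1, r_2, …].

beam 1: φ=0°, α=15°
  cosα=0.9659 sinα=0.2588 | (1,4) | tMaxX 0.7661 tMaxY 1.5455 | tΔX 1.0353 tΔY 3.8637
    t=0.7661 [x] (2,4)
    t=1.5455 [y] (2,5)
    t=1.8014 [x] (3,5)
    t=2.8367 [x] (4,5)
    t=3.8719 [x] (5,5) — stop
  → r_1 = 3.8719
beam 2: φ=90°, α=105°
  cosα=-0.2588 sinα=0.9659 | (1,4) | tMaxX 1.0046 tMaxY 0.4141 | tΔX 3.8637 tΔY 1.0353
    t=0.4141 [y] (1,5) — stop
  → r_2 = 0.4141
beam 3: φ=180°, α=195°
  cosα=-0.9659 sinα=-0.2588 | (1,4) | tMaxX 0.2692 tMaxY 2.3182 | tΔX 1.0353 tΔY 3.8637
    t=0.2692 [x] (0,4) — stop
  → r_3 = 0.2692
beam 4: φ=270°, α=285°
  cosα=0.2588 sinα=-0.9659 | (1,4) | tMaxX 2.8591 tMaxY 0.6212 | tΔX 3.8637 tΔY 1.0353
    t=0.6212 [y] (1,3) — stop
  → r_4 = 0.6212

ranges = [3.8719, 0.4141, 0.2692, 0.6212]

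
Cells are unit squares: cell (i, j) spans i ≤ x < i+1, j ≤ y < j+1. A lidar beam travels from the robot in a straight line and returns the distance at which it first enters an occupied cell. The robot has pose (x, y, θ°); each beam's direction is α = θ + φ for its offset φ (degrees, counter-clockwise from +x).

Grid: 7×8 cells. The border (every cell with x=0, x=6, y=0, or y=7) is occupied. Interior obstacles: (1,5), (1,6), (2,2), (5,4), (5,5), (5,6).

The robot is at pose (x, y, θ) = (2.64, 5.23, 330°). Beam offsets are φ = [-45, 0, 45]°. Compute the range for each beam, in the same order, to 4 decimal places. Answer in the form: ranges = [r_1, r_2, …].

ranges = [4.3792, 3.8798, 2.4433]

beam 1: φ=-45°, α=285°
  cosα=0.2588 sinα=-0.9659 | (2,5) | tMaxX 1.3909 tMaxY 0.2381 | tΔX 3.8637 tΔY 1.0353
    t=0.2381 [y] (2,4)
    t=1.2734 [y] (2,3)
    t=1.3909 [x] (3,3)
    t=2.3087 [y] (3,2)
    t=3.3439 [y] (3,1)
    t=4.3792 [y] (3,0) — stop
  → r_1 = 4.3792
beam 2: φ=0°, α=330°
  cosα=0.8660 sinα=-0.5000 | (2,5) | tMaxX 0.4157 tMaxY 0.4600 | tΔX 1.1547 tΔY 2.0000
    t=0.4157 [x] (3,5)
    t=0.4600 [y] (3,4)
    t=1.5704 [x] (4,4)
    t=2.4600 [y] (4,3)
    t=2.7251 [x] (5,3)
    t=3.8798 [x] (6,3) — stop
  → r_2 = 3.8798
beam 3: φ=45°, α=15°
  cosα=0.9659 sinα=0.2588 | (2,5) | tMaxX 0.3727 tMaxY 2.9751 | tΔX 1.0353 tΔY 3.8637
    t=0.3727 [x] (3,5)
    t=1.4080 [x] (4,5)
    t=2.4433 [x] (5,5) — stop
  → r_3 = 2.4433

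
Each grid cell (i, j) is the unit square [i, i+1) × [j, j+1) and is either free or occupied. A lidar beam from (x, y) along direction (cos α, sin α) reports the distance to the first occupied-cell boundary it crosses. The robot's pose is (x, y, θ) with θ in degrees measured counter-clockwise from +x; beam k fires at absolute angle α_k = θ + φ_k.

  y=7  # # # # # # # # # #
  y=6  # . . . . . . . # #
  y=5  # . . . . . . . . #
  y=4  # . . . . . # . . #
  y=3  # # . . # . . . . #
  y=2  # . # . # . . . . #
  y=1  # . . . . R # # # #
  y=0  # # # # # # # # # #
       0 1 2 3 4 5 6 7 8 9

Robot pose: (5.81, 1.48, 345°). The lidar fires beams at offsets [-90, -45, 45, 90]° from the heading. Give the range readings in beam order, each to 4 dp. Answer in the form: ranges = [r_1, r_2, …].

ranges = [0.4969, 0.3800, 0.2194, 2.6089]

beam 1: φ=-90°, α=255°
  cosα=-0.2588 sinα=-0.9659 | (5,1) | tMaxX 3.1296 tMaxY 0.4969 | tΔX 3.8637 tΔY 1.0353
    t=0.4969 [y] (5,0) — stop
  → r_1 = 0.4969
beam 2: φ=-45°, α=300°
  cosα=0.5000 sinα=-0.8660 | (5,1) | tMaxX 0.3800 tMaxY 0.5543 | tΔX 2.0000 tΔY 1.1547
    t=0.3800 [x] (6,1) — stop
  → r_2 = 0.3800
beam 3: φ=45°, α=30°
  cosα=0.8660 sinα=0.5000 | (5,1) | tMaxX 0.2194 tMaxY 1.0400 | tΔX 1.1547 tΔY 2.0000
    t=0.2194 [x] (6,1) — stop
  → r_3 = 0.2194
beam 4: φ=90°, α=75°
  cosα=0.2588 sinα=0.9659 | (5,1) | tMaxX 0.7341 tMaxY 0.5383 | tΔX 3.8637 tΔY 1.0353
    t=0.5383 [y] (5,2)
    t=0.7341 [x] (6,2)
    t=1.5736 [y] (6,3)
    t=2.6089 [y] (6,4) — stop
  → r_4 = 2.6089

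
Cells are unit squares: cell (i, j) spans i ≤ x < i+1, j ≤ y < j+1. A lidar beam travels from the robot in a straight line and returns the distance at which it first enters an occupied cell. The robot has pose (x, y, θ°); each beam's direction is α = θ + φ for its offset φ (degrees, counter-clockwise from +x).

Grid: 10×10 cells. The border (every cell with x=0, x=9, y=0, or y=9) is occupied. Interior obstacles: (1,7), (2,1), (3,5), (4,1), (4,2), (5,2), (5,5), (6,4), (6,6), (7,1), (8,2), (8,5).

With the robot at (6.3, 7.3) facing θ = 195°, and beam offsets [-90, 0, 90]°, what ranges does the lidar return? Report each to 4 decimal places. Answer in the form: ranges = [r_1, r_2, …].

beam 1: φ=-90°, α=105°
  cosα=-0.2588 sinα=0.9659 | (6,7) | tMaxX 1.1591 tMaxY 0.7247 | tΔX 3.8637 tΔY 1.0353
    t=0.7247 [y] (6,8)
    t=1.1591 [x] (5,8)
    t=1.7600 [y] (5,9) — stop
  → r_1 = 1.7600
beam 2: φ=0°, α=195°
  cosα=-0.9659 sinα=-0.2588 | (6,7) | tMaxX 0.3106 tMaxY 1.1591 | tΔX 1.0353 tΔY 3.8637
    t=0.3106 [x] (5,7)
    t=1.1591 [y] (5,6)
    t=1.3459 [x] (4,6)
    t=2.3811 [x] (3,6)
    t=3.4164 [x] (2,6)
    t=4.4517 [x] (1,6)
    t=5.0228 [y] (1,5)
    t=5.4870 [x] (0,5) — stop
  → r_2 = 5.4870
beam 3: φ=90°, α=285°
  cosα=0.2588 sinα=-0.9659 | (6,7) | tMaxX 2.7046 tMaxY 0.3106 | tΔX 3.8637 tΔY 1.0353
    t=0.3106 [y] (6,6) — stop
  → r_3 = 0.3106

ranges = [1.7600, 5.4870, 0.3106]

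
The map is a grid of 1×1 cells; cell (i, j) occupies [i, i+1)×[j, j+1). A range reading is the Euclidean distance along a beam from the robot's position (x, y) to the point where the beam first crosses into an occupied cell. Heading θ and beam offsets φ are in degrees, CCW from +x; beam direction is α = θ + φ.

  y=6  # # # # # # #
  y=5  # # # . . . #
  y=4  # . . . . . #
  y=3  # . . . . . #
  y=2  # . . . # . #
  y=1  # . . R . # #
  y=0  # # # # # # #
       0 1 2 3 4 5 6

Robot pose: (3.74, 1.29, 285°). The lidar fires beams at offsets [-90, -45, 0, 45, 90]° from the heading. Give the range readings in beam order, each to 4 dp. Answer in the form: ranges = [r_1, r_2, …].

beam 1: φ=-90°, α=195°
  dir = (cos 195°, sin 195°) = (-0.9659, -0.2588); from cell (3,1)
  next x-line at t=0.7661, next y-line at t=1.1205; Δt_x=1.0353, Δt_y=3.8637
    x: enter (2,1) at t=0.7661
    y: enter (2,0) at t=1.1205 ← occupied
  → r_1 = 1.1205
beam 2: φ=-45°, α=240°
  dir = (cos 240°, sin 240°) = (-0.5000, -0.8660); from cell (3,1)
  next x-line at t=1.4800, next y-line at t=0.3349; Δt_x=2.0000, Δt_y=1.1547
    y: enter (3,0) at t=0.3349 ← occupied
  → r_2 = 0.3349
beam 3: φ=0°, α=285°
  dir = (cos 285°, sin 285°) = (0.2588, -0.9659); from cell (3,1)
  next x-line at t=1.0046, next y-line at t=0.3002; Δt_x=3.8637, Δt_y=1.0353
    y: enter (3,0) at t=0.3002 ← occupied
  → r_3 = 0.3002
beam 4: φ=45°, α=330°
  dir = (cos 330°, sin 330°) = (0.8660, -0.5000); from cell (3,1)
  next x-line at t=0.3002, next y-line at t=0.5800; Δt_x=1.1547, Δt_y=2.0000
    x: enter (4,1) at t=0.3002
    y: enter (4,0) at t=0.5800 ← occupied
  → r_4 = 0.5800
beam 5: φ=90°, α=15°
  dir = (cos 15°, sin 15°) = (0.9659, 0.2588); from cell (3,1)
  next x-line at t=0.2692, next y-line at t=2.7432; Δt_x=1.0353, Δt_y=3.8637
    x: enter (4,1) at t=0.2692
    x: enter (5,1) at t=1.3044 ← occupied
  → r_5 = 1.3044

ranges = [1.1205, 0.3349, 0.3002, 0.5800, 1.3044]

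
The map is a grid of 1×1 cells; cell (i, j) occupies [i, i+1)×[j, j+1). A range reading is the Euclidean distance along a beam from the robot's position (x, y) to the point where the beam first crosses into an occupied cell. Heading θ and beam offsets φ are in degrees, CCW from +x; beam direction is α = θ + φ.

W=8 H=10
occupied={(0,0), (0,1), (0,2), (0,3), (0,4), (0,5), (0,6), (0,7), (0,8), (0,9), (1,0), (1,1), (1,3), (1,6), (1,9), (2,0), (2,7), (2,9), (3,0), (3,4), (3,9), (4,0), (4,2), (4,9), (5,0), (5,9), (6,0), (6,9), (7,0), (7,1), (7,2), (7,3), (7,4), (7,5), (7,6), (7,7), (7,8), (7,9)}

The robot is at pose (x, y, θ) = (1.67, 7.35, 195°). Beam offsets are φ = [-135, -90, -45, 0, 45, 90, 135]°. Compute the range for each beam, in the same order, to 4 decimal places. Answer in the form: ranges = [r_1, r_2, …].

beam 1: φ=-135°, α=60°
  direction (0.5000, 0.8660); cell (1,7); t to first gridline: x 0.6600, y 0.7506 (then +2.0000 / +1.1547)
    (2,7) via x @ 0.6600  # hit
  → r_1 = 0.6600
beam 2: φ=-90°, α=105°
  direction (-0.2588, 0.9659); cell (1,7); t to first gridline: x 2.5887, y 0.6729 (then +3.8637 / +1.0353)
    (1,8) via y @ 0.6729
    (1,9) via y @ 1.7082  # hit
  → r_2 = 1.7082
beam 3: φ=-45°, α=150°
  direction (-0.8660, 0.5000); cell (1,7); t to first gridline: x 0.7736, y 1.3000 (then +1.1547 / +2.0000)
    (0,7) via x @ 0.7736  # hit
  → r_3 = 0.7736
beam 4: φ=0°, α=195°
  direction (-0.9659, -0.2588); cell (1,7); t to first gridline: x 0.6936, y 1.3523 (then +1.0353 / +3.8637)
    (0,7) via x @ 0.6936  # hit
  → r_4 = 0.6936
beam 5: φ=45°, α=240°
  direction (-0.5000, -0.8660); cell (1,7); t to first gridline: x 1.3400, y 0.4041 (then +2.0000 / +1.1547)
    (1,6) via y @ 0.4041  # hit
  → r_5 = 0.4041
beam 6: φ=90°, α=285°
  direction (0.2588, -0.9659); cell (1,7); t to first gridline: x 1.2750, y 0.3623 (then +3.8637 / +1.0353)
    (1,6) via y @ 0.3623  # hit
  → r_6 = 0.3623
beam 7: φ=135°, α=330°
  direction (0.8660, -0.5000); cell (1,7); t to first gridline: x 0.3811, y 0.7000 (then +1.1547 / +2.0000)
    (2,7) via x @ 0.3811  # hit
  → r_7 = 0.3811

ranges = [0.6600, 1.7082, 0.7736, 0.6936, 0.4041, 0.3623, 0.3811]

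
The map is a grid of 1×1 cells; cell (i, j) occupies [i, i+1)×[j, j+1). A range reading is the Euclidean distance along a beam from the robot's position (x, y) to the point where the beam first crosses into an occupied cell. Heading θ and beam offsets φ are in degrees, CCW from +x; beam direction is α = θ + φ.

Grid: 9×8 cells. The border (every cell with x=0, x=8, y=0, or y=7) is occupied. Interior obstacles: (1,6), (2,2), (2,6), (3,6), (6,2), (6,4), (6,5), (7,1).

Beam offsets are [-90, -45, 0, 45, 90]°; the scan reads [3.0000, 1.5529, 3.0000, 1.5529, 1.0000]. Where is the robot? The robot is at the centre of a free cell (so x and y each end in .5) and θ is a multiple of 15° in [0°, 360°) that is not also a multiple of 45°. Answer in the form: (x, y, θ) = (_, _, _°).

(x, y, θ) = (4.5, 5.5, 30°)

Enumerate (i+0.5, j+0.5, θ) over the 34 free cells and 16 admissible headings. For each, cast all 5 beams and compare to the given ranges.
  (1.5, 2.5, 210°): beam 1 = 1.0000 ≠ 3.0000 ✗
  (5.5, 3.5, 240°): beam 1 = 5.0000 ≠ 3.0000 ✗
  (7.5, 5.5, 240°): beam 1 = 0.5774 ≠ 3.0000 ✗
  (6.5, 3.5, 285°): beam 1 = 3.6235 ≠ 3.0000 ✗
  …
  (4.5, 5.5, 30°): r_1=3.0000, r_2=1.5529, r_3=3.0000, r_4=1.5529, r_5=1.0000 — all match ✓
Unique over the lattice → pose = (4.5, 5.5, 30°).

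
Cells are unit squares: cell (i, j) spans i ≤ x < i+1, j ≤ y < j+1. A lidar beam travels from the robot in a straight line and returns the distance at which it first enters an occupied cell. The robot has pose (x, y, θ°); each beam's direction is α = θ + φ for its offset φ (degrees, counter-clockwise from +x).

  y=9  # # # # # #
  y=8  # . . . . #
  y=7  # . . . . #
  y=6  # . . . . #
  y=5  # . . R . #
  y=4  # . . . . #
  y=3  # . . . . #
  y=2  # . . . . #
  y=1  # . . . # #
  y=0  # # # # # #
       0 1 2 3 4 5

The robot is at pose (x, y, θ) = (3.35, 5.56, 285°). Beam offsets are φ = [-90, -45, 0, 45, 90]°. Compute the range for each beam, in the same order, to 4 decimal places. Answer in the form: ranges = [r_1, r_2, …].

ranges = [2.4329, 4.7000, 3.6856, 1.9053, 1.7082]

beam 1: φ=-90°, α=195°
  cosα=-0.9659 sinα=-0.2588 | (3,5) | tMaxX 0.3623 tMaxY 2.1637 | tΔX 1.0353 tΔY 3.8637
    t=0.3623 [x] (2,5)
    t=1.3976 [x] (1,5)
    t=2.1637 [y] (1,4)
    t=2.4329 [x] (0,4) — stop
  → r_1 = 2.4329
beam 2: φ=-45°, α=240°
  cosα=-0.5000 sinα=-0.8660 | (3,5) | tMaxX 0.7000 tMaxY 0.6466 | tΔX 2.0000 tΔY 1.1547
    t=0.6466 [y] (3,4)
    t=0.7000 [x] (2,4)
    t=1.8013 [y] (2,3)
    t=2.7000 [x] (1,3)
    t=2.9560 [y] (1,2)
    t=4.1107 [y] (1,1)
    t=4.7000 [x] (0,1) — stop
  → r_2 = 4.7000
beam 3: φ=0°, α=285°
  cosα=0.2588 sinα=-0.9659 | (3,5) | tMaxX 2.5114 tMaxY 0.5798 | tΔX 3.8637 tΔY 1.0353
    t=0.5798 [y] (3,4)
    t=1.6150 [y] (3,3)
    t=2.5114 [x] (4,3)
    t=2.6503 [y] (4,2)
    t=3.6856 [y] (4,1) — stop
  → r_3 = 3.6856
beam 4: φ=45°, α=330°
  cosα=0.8660 sinα=-0.5000 | (3,5) | tMaxX 0.7506 tMaxY 1.1200 | tΔX 1.1547 tΔY 2.0000
    t=0.7506 [x] (4,5)
    t=1.1200 [y] (4,4)
    t=1.9053 [x] (5,4) — stop
  → r_4 = 1.9053
beam 5: φ=90°, α=15°
  cosα=0.9659 sinα=0.2588 | (3,5) | tMaxX 0.6729 tMaxY 1.7000 | tΔX 1.0353 tΔY 3.8637
    t=0.6729 [x] (4,5)
    t=1.7000 [y] (4,6)
    t=1.7082 [x] (5,6) — stop
  → r_5 = 1.7082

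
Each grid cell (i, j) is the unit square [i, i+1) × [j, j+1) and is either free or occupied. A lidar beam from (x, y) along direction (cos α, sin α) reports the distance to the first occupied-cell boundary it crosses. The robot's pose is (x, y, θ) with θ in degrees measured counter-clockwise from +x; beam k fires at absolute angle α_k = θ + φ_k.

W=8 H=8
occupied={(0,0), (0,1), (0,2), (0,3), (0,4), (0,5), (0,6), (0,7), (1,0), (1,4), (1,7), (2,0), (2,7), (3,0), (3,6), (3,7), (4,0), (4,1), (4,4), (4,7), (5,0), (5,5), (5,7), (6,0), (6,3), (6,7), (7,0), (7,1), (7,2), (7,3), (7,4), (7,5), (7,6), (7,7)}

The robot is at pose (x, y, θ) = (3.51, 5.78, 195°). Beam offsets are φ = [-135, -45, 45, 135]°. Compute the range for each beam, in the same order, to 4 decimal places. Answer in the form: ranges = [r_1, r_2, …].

ranges = [0.2540, 0.4400, 5.0200, 1.5600]

beam 1: φ=-135°, α=60°
  cosα=0.5000 sinα=0.8660 | (3,5) | tMaxX 0.9800 tMaxY 0.2540 | tΔX 2.0000 tΔY 1.1547
    t=0.2540 [y] (3,6) — stop
  → r_1 = 0.2540
beam 2: φ=-45°, α=150°
  cosα=-0.8660 sinα=0.5000 | (3,5) | tMaxX 0.5889 tMaxY 0.4400 | tΔX 1.1547 tΔY 2.0000
    t=0.4400 [y] (3,6) — stop
  → r_2 = 0.4400
beam 3: φ=45°, α=240°
  cosα=-0.5000 sinα=-0.8660 | (3,5) | tMaxX 1.0200 tMaxY 0.9007 | tΔX 2.0000 tΔY 1.1547
    t=0.9007 [y] (3,4)
    t=1.0200 [x] (2,4)
    t=2.0554 [y] (2,3)
    t=3.0200 [x] (1,3)
    t=3.2101 [y] (1,2)
    t=4.3648 [y] (1,1)
    t=5.0200 [x] (0,1) — stop
  → r_3 = 5.0200
beam 4: φ=135°, α=330°
  cosα=0.8660 sinα=-0.5000 | (3,5) | tMaxX 0.5658 tMaxY 1.5600 | tΔX 1.1547 tΔY 2.0000
    t=0.5658 [x] (4,5)
    t=1.5600 [y] (4,4) — stop
  → r_4 = 1.5600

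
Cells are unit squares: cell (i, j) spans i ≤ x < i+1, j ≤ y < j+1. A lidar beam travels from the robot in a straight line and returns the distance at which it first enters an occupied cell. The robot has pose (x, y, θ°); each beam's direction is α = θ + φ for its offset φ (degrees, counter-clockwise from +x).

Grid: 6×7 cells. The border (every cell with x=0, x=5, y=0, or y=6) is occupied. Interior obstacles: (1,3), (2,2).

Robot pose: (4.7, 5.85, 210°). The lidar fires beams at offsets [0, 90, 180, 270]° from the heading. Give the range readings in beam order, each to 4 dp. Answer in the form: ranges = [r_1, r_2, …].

beam 1: φ=0°, α=210°
  cosα=-0.8660 sinα=-0.5000 | (4,5) | tMaxX 0.8083 tMaxY 1.7000 | tΔX 1.1547 tΔY 2.0000
    t=0.8083 [x] (3,5)
    t=1.7000 [y] (3,4)
    t=1.9630 [x] (2,4)
    t=3.1177 [x] (1,4)
    t=3.7000 [y] (1,3) — stop
  → r_1 = 3.7000
beam 2: φ=90°, α=300°
  cosα=0.5000 sinα=-0.8660 | (4,5) | tMaxX 0.6000 tMaxY 0.9815 | tΔX 2.0000 tΔY 1.1547
    t=0.6000 [x] (5,5) — stop
  → r_2 = 0.6000
beam 3: φ=180°, α=30°
  cosα=0.8660 sinα=0.5000 | (4,5) | tMaxX 0.3464 tMaxY 0.3000 | tΔX 1.1547 tΔY 2.0000
    t=0.3000 [y] (4,6) — stop
  → r_3 = 0.3000
beam 4: φ=270°, α=120°
  cosα=-0.5000 sinα=0.8660 | (4,5) | tMaxX 1.4000 tMaxY 0.1732 | tΔX 2.0000 tΔY 1.1547
    t=0.1732 [y] (4,6) — stop
  → r_4 = 0.1732

ranges = [3.7000, 0.6000, 0.3000, 0.1732]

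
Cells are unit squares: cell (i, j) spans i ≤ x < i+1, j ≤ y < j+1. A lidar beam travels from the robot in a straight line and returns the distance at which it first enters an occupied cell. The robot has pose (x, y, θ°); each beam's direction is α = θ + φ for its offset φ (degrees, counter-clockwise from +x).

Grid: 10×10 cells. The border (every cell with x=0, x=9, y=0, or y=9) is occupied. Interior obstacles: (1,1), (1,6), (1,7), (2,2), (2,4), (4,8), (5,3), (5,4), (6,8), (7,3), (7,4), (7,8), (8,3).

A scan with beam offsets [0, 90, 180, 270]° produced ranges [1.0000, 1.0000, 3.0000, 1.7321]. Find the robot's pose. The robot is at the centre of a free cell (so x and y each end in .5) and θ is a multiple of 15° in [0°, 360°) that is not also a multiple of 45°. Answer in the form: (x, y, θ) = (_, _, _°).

(x, y, θ) = (6.5, 2.5, 30°)

Enumerate (i+0.5, j+0.5, θ) over the 51 free cells and 16 admissible headings. For each, cast all 4 beams and compare to the given ranges.
  (2.5, 1.5, 15°): beam 1 = 5.7956 ≠ 1.0000 ✗
  (3.5, 4.5, 75°): beam 1 = 3.6235 ≠ 1.0000 ✗
  (6.5, 4.5, 285°): beam 1 = 3.6235 ≠ 1.0000 ✗
  (7.5, 5.5, 210°): beam 1 = 1.7321 ≠ 1.0000 ✗
  …
  (6.5, 2.5, 30°): r_1=1.0000, r_2=1.0000, r_3=3.0000, r_4=1.7321 — all match ✓
Only this pose fits every beam.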